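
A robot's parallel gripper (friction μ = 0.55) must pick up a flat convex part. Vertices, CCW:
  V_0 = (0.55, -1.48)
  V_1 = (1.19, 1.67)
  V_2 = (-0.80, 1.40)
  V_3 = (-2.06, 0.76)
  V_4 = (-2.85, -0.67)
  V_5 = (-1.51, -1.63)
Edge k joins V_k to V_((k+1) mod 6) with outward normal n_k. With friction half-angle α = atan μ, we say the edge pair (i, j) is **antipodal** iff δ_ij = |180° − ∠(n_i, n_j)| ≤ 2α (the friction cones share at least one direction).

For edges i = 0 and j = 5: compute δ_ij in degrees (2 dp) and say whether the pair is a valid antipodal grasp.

α = atan 0.55 = 28.81°;  2α = 57.62°
edge 0: e_0 = (+0.64, +3.15);  n_0 = (+0.9800, -0.1991)
edge 5: e_5 = (+2.06, +0.15);  n_5 = (+0.0726, -0.9974)
∠(n_0, n_5) = 74.35°
δ = |180° − 74.35°| = 105.65°
105.65° > 2α = 57.62°  →  invalid

δ = 105.65°, invalid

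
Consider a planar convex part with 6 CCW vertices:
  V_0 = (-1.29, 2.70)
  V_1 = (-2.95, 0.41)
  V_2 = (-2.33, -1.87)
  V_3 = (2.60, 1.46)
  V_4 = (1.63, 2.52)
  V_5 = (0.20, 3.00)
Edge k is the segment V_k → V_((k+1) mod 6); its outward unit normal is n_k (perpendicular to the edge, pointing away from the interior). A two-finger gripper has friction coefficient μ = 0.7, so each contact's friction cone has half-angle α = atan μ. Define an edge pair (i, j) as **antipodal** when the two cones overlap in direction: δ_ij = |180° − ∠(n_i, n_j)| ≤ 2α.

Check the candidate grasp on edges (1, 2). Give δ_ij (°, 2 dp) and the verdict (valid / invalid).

α = atan 0.7 = 34.99°;  2α = 69.98°
edge 1: e_1 = (+0.62, -2.28);  n_1 = (-0.9650, -0.2624)
edge 2: e_2 = (+4.93, +3.33);  n_2 = (+0.5597, -0.8287)
∠(n_1, n_2) = 108.82°
δ = |180° − 108.82°| = 71.18°
71.18° > 2α = 69.98°  →  invalid

δ = 71.18°, invalid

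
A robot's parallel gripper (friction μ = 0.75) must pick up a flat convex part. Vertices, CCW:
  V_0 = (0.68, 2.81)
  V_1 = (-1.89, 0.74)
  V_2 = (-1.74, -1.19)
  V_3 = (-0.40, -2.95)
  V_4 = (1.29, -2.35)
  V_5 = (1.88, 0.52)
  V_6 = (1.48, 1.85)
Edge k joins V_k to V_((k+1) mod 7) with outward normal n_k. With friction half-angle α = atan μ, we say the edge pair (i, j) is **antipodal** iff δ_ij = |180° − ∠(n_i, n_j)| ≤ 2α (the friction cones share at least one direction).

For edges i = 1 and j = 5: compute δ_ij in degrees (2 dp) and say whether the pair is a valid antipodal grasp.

δ = 12.29°, valid

α = atan 0.75 = 36.87°;  2α = 73.74°
edge 1: e_1 = (+0.15, -1.93);  n_1 = (-0.9970, -0.0775)
edge 5: e_5 = (-0.40, +1.33);  n_5 = (+0.9576, +0.2880)
∠(n_1, n_5) = 167.71°
δ = |180° − 167.71°| = 12.29°
12.29° ≤ 2α = 73.74°  →  valid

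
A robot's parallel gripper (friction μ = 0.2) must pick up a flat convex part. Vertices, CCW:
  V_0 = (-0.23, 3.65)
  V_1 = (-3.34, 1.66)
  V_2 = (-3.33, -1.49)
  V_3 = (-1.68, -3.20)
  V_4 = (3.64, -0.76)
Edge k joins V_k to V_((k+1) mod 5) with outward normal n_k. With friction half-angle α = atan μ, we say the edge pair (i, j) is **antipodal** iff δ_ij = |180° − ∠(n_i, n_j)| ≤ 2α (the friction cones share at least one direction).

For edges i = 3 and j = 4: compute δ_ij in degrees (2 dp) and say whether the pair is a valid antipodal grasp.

δ = 73.37°, invalid

α = atan 0.2 = 11.31°;  2α = 22.62°
edge 3: e_3 = (+5.32, +2.44);  n_3 = (+0.4169, -0.9090)
edge 4: e_4 = (-3.87, +4.41);  n_4 = (+0.7516, +0.6596)
∠(n_3, n_4) = 106.63°
δ = |180° − 106.63°| = 73.37°
73.37° > 2α = 22.62°  →  invalid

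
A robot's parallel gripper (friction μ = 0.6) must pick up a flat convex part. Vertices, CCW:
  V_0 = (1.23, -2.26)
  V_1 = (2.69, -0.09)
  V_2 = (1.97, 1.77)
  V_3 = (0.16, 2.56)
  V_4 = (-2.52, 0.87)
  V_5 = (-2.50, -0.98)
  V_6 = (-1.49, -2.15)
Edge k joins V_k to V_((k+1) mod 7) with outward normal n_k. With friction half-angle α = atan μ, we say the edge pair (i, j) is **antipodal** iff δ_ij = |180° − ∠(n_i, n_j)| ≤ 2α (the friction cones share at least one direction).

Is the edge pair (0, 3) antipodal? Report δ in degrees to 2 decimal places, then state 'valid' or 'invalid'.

α = atan 0.6 = 30.96°;  2α = 61.93°
edge 0: e_0 = (+1.46, +2.17);  n_0 = (+0.8297, -0.5582)
edge 3: e_3 = (-2.68, -1.69);  n_3 = (-0.5334, +0.8459)
∠(n_0, n_3) = 156.17°
δ = |180° − 156.17°| = 23.83°
23.83° ≤ 2α = 61.93°  →  valid

δ = 23.83°, valid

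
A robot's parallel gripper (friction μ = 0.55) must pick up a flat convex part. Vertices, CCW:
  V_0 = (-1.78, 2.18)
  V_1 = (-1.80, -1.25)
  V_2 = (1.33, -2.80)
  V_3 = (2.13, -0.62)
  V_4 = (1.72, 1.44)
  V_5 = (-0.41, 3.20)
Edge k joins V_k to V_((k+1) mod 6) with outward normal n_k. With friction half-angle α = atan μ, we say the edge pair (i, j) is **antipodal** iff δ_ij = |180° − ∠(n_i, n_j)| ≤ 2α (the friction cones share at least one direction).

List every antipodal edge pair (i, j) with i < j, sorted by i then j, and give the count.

count = 6; pairs: (0,2), (0,3), (0,4), (1,3), (1,4), (2,5)

α = atan 0.55 = 28.81°;  2α = 57.62°
n_0 = (-1.0000, +0.0058)
n_1 = (-0.4438, -0.8961)
n_2 = (+0.9388, -0.3445)
n_3 = (+0.9808, +0.1952)
n_4 = (+0.6370, +0.7709)
n_5 = (-0.5972, +0.8021)
  (0,1): δ = 116.01°  ·
  (0,2): δ = 19.82°  ✓
  (0,3): δ = 11.59°  ✓
  (0,4): δ = 50.77°  ✓
  (0,5): δ = 127.00°  ·
  (1,2): δ = 83.81°  ·
  (1,3): δ = 52.40°  ✓
  (1,4): δ = 13.22°  ✓
  (1,5): δ = 63.01°  ·
  (2,3): δ = 148.59°  ·
  (2,4): δ = 109.41°  ·
  (2,5): δ = 33.18°  ✓
  (3,4): δ = 140.82°  ·
  (3,5): δ = 64.59°  ·
  (4,5): δ = 103.76°  ·
antipodal pairs: 6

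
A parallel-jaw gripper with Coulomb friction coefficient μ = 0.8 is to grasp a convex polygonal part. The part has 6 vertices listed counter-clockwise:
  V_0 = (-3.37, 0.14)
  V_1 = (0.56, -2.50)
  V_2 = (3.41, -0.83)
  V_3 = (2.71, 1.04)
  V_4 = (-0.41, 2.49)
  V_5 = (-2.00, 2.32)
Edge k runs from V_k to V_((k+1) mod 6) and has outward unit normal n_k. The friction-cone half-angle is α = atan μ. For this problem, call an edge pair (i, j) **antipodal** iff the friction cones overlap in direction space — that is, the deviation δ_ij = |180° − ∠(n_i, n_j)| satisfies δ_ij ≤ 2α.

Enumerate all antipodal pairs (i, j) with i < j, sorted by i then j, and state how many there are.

α = atan 0.8 = 38.66°;  2α = 77.32°
n_0 = (-0.5576, -0.8301)
n_1 = (+0.5056, -0.8628)
n_2 = (+0.9365, +0.3506)
n_3 = (+0.4215, +0.9069)
n_4 = (-0.1063, +0.9943)
n_5 = (-0.8467, +0.5321)
  (0,1): δ = 115.74°  ·
  (0,2): δ = 35.59°  ✓
  (0,3): δ = 8.97°  ✓
  (0,4): δ = 39.99°  ✓
  (0,5): δ = 91.74°  ·
  (1,2): δ = 99.85°  ·
  (1,3): δ = 55.30°  ✓
  (1,4): δ = 24.27°  ✓
  (1,5): δ = 27.48°  ✓
  (2,3): δ = 135.45°  ·
  (2,4): δ = 104.42°  ·
  (2,5): δ = 52.67°  ✓
  (3,4): δ = 148.97°  ·
  (3,5): δ = 97.22°  ·
  (4,5): δ = 128.25°  ·
antipodal pairs: 7

count = 7; pairs: (0,2), (0,3), (0,4), (1,3), (1,4), (1,5), (2,5)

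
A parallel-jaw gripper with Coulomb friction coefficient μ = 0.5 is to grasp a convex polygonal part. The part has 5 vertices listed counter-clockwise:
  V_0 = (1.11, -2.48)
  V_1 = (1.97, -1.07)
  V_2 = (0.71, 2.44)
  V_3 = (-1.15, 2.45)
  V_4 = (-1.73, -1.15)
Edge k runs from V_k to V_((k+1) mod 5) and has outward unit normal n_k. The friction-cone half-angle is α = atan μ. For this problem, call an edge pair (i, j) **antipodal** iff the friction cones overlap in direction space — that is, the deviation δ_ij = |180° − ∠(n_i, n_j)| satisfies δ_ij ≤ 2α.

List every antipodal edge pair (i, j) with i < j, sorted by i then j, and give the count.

count = 4; pairs: (0,3), (1,3), (1,4), (2,4)

α = atan 0.5 = 26.57°;  2α = 53.13°
n_0 = (+0.8537, -0.5207)
n_1 = (+0.9412, +0.3379)
n_2 = (+0.0054, +1.0000)
n_3 = (-0.9873, +0.1591)
n_4 = (-0.4241, -0.9056)
  (0,1): δ = 128.87°  ·
  (0,2): δ = 58.93°  ·
  (0,3): δ = 22.23°  ✓
  (0,4): δ = 96.29°  ·
  (1,2): δ = 110.05°  ·
  (1,3): δ = 28.90°  ✓
  (1,4): δ = 45.16°  ✓
  (2,3): δ = 98.84°  ·
  (2,4): δ = 24.79°  ✓
  (3,4): δ = 105.94°  ·
antipodal pairs: 4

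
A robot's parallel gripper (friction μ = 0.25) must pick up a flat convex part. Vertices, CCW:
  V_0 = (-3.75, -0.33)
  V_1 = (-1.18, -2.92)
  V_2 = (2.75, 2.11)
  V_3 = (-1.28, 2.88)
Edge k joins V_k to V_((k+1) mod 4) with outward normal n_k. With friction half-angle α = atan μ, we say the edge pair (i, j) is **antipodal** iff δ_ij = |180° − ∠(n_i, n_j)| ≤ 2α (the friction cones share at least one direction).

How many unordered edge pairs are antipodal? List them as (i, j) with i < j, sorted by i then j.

count = 1; pairs: (1,3)

α = atan 0.25 = 14.04°;  2α = 28.07°
n_0 = (-0.7098, -0.7044)
n_1 = (+0.7880, -0.6157)
n_2 = (+0.1877, +0.9822)
n_3 = (-0.7925, +0.6098)
  (0,1): δ = 82.78°  ·
  (0,2): δ = 34.41°  ·
  (0,3): δ = 97.64°  ·
  (1,2): δ = 62.82°  ·
  (1,3): δ = 0.42°  ✓
  (2,3): δ = 116.76°  ·
antipodal pairs: 1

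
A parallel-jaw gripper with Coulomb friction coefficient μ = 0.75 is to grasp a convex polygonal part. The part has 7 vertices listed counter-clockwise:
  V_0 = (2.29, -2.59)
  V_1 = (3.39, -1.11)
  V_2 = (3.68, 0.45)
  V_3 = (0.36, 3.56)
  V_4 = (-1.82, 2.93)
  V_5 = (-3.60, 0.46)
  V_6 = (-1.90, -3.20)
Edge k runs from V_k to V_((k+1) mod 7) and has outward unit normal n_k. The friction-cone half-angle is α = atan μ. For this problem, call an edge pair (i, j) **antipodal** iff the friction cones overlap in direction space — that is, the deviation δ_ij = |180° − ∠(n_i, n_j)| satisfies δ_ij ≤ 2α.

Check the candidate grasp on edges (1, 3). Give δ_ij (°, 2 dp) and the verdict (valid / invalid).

α = atan 0.75 = 36.87°;  2α = 73.74°
edge 1: e_1 = (+0.29, +1.56);  n_1 = (+0.9832, -0.1828)
edge 3: e_3 = (-2.18, -0.63);  n_3 = (-0.2776, +0.9607)
∠(n_1, n_3) = 116.65°
δ = |180° − 116.65°| = 63.35°
63.35° ≤ 2α = 73.74°  →  valid

δ = 63.35°, valid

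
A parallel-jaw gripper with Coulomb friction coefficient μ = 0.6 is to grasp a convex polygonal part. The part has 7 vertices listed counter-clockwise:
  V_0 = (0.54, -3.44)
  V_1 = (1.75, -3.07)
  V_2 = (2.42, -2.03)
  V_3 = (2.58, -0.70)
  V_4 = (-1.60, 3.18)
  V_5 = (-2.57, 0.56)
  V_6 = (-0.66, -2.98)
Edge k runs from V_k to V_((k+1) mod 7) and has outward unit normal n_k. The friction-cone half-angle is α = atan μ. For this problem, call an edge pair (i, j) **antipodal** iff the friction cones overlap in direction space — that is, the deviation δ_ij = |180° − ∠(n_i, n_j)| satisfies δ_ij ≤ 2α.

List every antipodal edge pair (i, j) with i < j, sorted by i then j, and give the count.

α = atan 0.6 = 30.96°;  2α = 61.93°
n_0 = (+0.2924, -0.9563)
n_1 = (+0.8407, -0.5416)
n_2 = (+0.9928, -0.1194)
n_3 = (+0.6803, +0.7329)
n_4 = (-0.9378, +0.3472)
n_5 = (-0.8801, -0.4748)
n_6 = (-0.3579, -0.9337)
  (0,1): δ = 139.79°  ·
  (0,2): δ = 113.86°  ·
  (0,3): δ = 59.87°  ✓
  (0,4): δ = 52.68°  ✓
  (0,5): δ = 101.35°  ·
  (0,6): δ = 142.02°  ·
  (1,2): δ = 154.07°  ·
  (1,3): δ = 100.08°  ·
  (1,4): δ = 12.47°  ✓
  (1,5): δ = 61.14°  ✓
  (1,6): δ = 101.82°  ·
  (2,3): δ = 126.01°  ·
  (2,4): δ = 13.46°  ✓
  (2,5): δ = 35.21°  ✓
  (2,6): δ = 75.89°  ·
  (3,4): δ = 67.45°  ·
  (3,5): δ = 18.78°  ✓
  (3,6): δ = 21.89°  ✓
  (4,5): δ = 131.33°  ·
  (4,6): δ = 90.66°  ·
  (5,6): δ = 139.32°  ·
antipodal pairs: 8

count = 8; pairs: (0,3), (0,4), (1,4), (1,5), (2,4), (2,5), (3,5), (3,6)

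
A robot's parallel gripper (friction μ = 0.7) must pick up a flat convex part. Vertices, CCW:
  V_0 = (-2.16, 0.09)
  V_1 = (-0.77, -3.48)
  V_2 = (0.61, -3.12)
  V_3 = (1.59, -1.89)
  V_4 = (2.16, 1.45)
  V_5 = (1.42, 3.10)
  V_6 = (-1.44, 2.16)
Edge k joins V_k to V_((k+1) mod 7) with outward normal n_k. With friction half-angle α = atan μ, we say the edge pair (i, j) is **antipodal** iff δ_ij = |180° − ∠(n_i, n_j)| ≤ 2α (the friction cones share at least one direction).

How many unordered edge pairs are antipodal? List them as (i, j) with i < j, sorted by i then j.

α = atan 0.7 = 34.99°;  2α = 69.98°
n_0 = (-0.9319, -0.3628)
n_1 = (+0.2524, -0.9676)
n_2 = (+0.7821, -0.6231)
n_3 = (+0.9857, -0.1682)
n_4 = (+0.9124, +0.4092)
n_5 = (-0.3122, +0.9500)
n_6 = (-0.9445, +0.3285)
  (0,1): δ = 96.65°  ·
  (0,2): δ = 59.82°  ✓
  (0,3): δ = 30.96°  ✓
  (0,4): δ = 2.88°  ✓
  (0,5): δ = 86.92°  ·
  (0,6): δ = 139.55°  ·
  (1,2): δ = 143.17°  ·
  (1,3): δ = 114.31°  ·
  (1,4): δ = 80.47°  ·
  (1,5): δ = 3.57°  ✓
  (1,6): δ = 56.20°  ✓
  (2,3): δ = 151.14°  ·
  (2,4): δ = 117.30°  ·
  (2,5): δ = 33.26°  ✓
  (2,6): δ = 19.37°  ✓
  (3,4): δ = 146.16°  ·
  (3,5): δ = 62.12°  ✓
  (3,6): δ = 9.49°  ✓
  (4,5): δ = 95.96°  ·
  (4,6): δ = 43.33°  ✓
  (5,6): δ = 127.37°  ·
antipodal pairs: 10

count = 10; pairs: (0,2), (0,3), (0,4), (1,5), (1,6), (2,5), (2,6), (3,5), (3,6), (4,6)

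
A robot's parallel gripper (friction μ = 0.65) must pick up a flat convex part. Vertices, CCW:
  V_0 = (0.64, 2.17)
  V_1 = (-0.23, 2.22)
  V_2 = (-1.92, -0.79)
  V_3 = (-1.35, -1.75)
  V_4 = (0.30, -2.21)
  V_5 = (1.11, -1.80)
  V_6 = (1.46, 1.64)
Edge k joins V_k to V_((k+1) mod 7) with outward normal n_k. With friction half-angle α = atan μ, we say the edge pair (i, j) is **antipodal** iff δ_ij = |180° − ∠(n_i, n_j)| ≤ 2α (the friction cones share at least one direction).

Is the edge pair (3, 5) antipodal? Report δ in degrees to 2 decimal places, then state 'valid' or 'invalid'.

δ = 80.23°, invalid

α = atan 0.65 = 33.02°;  2α = 66.05°
edge 3: e_3 = (+1.65, -0.46);  n_3 = (-0.2685, -0.9633)
edge 5: e_5 = (+0.35, +3.44);  n_5 = (+0.9949, -0.1012)
∠(n_3, n_5) = 99.77°
δ = |180° − 99.77°| = 80.23°
80.23° > 2α = 66.05°  →  invalid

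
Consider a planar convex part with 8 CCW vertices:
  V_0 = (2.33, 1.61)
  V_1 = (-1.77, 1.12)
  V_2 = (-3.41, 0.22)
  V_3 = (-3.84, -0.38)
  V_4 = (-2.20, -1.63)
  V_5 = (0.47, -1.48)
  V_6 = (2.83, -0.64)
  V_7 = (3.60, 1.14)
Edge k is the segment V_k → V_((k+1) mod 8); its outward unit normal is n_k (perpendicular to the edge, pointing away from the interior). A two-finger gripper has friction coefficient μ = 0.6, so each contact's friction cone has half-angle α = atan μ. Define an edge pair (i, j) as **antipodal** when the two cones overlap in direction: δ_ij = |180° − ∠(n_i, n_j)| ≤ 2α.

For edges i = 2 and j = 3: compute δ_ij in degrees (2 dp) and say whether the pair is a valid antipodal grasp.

δ = 91.69°, invalid

α = atan 0.6 = 30.96°;  2α = 61.93°
edge 2: e_2 = (-0.43, -0.60);  n_2 = (-0.8128, +0.5825)
edge 3: e_3 = (+1.64, -1.25);  n_3 = (-0.6062, -0.7953)
∠(n_2, n_3) = 88.31°
δ = |180° − 88.31°| = 91.69°
91.69° > 2α = 61.93°  →  invalid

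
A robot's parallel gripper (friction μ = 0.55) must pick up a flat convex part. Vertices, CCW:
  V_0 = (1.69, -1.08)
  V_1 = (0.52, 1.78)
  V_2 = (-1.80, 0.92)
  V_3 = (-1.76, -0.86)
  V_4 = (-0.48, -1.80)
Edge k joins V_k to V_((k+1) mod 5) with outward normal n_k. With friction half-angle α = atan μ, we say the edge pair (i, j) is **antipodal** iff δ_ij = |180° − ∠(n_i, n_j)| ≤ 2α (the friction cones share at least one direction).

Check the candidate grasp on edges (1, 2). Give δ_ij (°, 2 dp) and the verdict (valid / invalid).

α = atan 0.55 = 28.81°;  2α = 57.62°
edge 1: e_1 = (-2.32, -0.86);  n_1 = (-0.3476, +0.9377)
edge 2: e_2 = (+0.04, -1.78);  n_2 = (-0.9997, -0.0225)
∠(n_1, n_2) = 70.95°
δ = |180° − 70.95°| = 109.05°
109.05° > 2α = 57.62°  →  invalid

δ = 109.05°, invalid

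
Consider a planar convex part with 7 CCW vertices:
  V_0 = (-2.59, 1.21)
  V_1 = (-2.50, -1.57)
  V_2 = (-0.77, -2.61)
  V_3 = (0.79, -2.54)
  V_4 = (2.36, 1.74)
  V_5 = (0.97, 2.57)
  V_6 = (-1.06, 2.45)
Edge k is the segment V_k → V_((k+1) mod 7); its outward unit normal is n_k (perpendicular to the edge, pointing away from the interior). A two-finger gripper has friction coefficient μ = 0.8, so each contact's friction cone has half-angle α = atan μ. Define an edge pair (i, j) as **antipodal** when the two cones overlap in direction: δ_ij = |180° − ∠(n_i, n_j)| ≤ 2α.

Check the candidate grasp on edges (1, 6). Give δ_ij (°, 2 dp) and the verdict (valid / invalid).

δ = 70.04°, valid

α = atan 0.8 = 38.66°;  2α = 77.32°
edge 1: e_1 = (+1.73, -1.04);  n_1 = (-0.5152, -0.8571)
edge 6: e_6 = (-1.53, -1.24);  n_6 = (-0.6296, +0.7769)
∠(n_1, n_6) = 109.96°
δ = |180° − 109.96°| = 70.04°
70.04° ≤ 2α = 77.32°  →  valid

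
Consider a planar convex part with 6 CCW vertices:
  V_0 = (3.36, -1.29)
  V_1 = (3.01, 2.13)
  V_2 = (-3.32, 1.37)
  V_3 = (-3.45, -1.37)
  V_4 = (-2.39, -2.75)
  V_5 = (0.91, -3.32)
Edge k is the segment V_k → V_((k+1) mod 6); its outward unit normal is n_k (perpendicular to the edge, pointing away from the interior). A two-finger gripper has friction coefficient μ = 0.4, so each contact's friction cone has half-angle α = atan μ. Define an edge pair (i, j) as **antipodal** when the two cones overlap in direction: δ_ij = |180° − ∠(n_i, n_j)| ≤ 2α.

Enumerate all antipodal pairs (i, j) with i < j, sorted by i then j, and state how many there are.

α = atan 0.4 = 21.80°;  2α = 43.60°
n_0 = (+0.9948, +0.1018)
n_1 = (-0.1192, +0.9929)
n_2 = (-0.9989, +0.0474)
n_3 = (-0.7931, -0.6092)
n_4 = (-0.1702, -0.9854)
n_5 = (+0.6380, -0.7700)
  (0,1): δ = 89.00°  ·
  (0,2): δ = 8.56°  ✓
  (0,3): δ = 31.69°  ✓
  (0,4): δ = 74.36°  ·
  (0,5): δ = 123.80°  ·
  (1,2): δ = 99.56°  ·
  (1,3): δ = 59.32°  ·
  (1,4): δ = 16.65°  ✓
  (1,5): δ = 32.80°  ✓
  (2,3): δ = 139.76°  ·
  (2,4): δ = 97.08°  ·
  (2,5): δ = 47.64°  ·
  (3,4): δ = 137.33°  ·
  (3,5): δ = 87.88°  ·
  (4,5): δ = 130.56°  ·
antipodal pairs: 4

count = 4; pairs: (0,2), (0,3), (1,4), (1,5)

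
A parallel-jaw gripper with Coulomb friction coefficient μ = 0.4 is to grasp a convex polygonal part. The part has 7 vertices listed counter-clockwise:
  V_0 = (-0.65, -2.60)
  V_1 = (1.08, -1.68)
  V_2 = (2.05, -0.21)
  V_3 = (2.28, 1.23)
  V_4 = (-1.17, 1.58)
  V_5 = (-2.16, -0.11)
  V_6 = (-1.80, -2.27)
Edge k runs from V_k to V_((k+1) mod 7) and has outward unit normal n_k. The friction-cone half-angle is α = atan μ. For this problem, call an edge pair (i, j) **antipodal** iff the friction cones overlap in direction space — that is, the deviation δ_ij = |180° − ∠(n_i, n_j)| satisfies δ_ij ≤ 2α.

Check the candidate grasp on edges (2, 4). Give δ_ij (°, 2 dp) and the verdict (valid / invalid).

α = atan 0.4 = 21.80°;  2α = 43.60°
edge 2: e_2 = (+0.23, +1.44);  n_2 = (+0.9875, -0.1577)
edge 4: e_4 = (-0.99, -1.69);  n_4 = (-0.8629, +0.5055)
∠(n_2, n_4) = 158.71°
δ = |180° − 158.71°| = 21.29°
21.29° ≤ 2α = 43.60°  →  valid

δ = 21.29°, valid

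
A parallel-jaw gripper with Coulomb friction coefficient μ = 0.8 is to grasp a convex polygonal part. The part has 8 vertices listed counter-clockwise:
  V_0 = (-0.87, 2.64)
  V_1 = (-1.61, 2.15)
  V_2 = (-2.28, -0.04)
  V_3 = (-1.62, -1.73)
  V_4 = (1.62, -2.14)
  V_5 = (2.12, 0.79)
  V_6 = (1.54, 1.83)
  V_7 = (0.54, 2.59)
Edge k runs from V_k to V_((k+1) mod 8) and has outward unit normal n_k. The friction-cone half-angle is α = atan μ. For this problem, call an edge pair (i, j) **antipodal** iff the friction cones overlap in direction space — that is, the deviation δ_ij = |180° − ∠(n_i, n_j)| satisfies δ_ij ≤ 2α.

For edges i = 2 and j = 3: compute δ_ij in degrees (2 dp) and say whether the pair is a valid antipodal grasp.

δ = 118.54°, invalid

α = atan 0.8 = 38.66°;  2α = 77.32°
edge 2: e_2 = (+0.66, -1.69);  n_2 = (-0.9315, -0.3638)
edge 3: e_3 = (+3.24, -0.41);  n_3 = (-0.1255, -0.9921)
∠(n_2, n_3) = 61.46°
δ = |180° − 61.46°| = 118.54°
118.54° > 2α = 77.32°  →  invalid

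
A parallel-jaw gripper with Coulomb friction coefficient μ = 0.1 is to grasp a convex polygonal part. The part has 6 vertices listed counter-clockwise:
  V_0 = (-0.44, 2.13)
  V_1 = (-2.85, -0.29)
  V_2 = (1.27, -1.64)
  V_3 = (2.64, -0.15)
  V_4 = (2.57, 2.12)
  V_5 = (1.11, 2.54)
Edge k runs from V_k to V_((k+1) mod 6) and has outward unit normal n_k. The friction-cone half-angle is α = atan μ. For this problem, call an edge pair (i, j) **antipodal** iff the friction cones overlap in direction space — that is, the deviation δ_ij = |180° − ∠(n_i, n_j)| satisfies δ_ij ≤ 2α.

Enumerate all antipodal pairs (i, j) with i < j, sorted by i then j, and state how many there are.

count = 2; pairs: (0,2), (1,4)

α = atan 0.1 = 5.71°;  2α = 11.42°
n_0 = (-0.7086, +0.7056)
n_1 = (-0.3114, -0.9503)
n_2 = (+0.7361, -0.6768)
n_3 = (+0.9995, +0.0308)
n_4 = (+0.2765, +0.9610)
n_5 = (-0.2557, +0.9668)
  (0,1): δ = 63.26°  ·
  (0,2): δ = 2.28°  ✓
  (0,3): δ = 46.65°  ·
  (0,4): δ = 118.83°  ·
  (0,5): δ = 149.70°  ·
  (1,2): δ = 114.45°  ·
  (1,3): δ = 70.09°  ·
  (1,4): δ = 2.09°  ✓
  (1,5): δ = 32.96°  ·
  (2,3): δ = 135.64°  ·
  (2,4): δ = 63.45°  ·
  (2,5): δ = 32.59°  ·
  (3,4): δ = 107.82°  ·
  (3,5): δ = 76.95°  ·
  (4,5): δ = 149.13°  ·
antipodal pairs: 2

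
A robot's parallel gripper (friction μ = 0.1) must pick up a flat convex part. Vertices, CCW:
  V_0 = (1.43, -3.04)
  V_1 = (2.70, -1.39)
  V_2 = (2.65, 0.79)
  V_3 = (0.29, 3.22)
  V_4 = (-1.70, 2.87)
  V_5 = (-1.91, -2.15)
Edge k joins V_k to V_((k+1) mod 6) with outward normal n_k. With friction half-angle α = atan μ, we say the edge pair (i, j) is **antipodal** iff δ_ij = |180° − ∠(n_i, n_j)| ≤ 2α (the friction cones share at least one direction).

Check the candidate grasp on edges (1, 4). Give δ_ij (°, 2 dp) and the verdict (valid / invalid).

α = atan 0.1 = 5.71°;  2α = 11.42°
edge 1: e_1 = (-0.05, +2.18);  n_1 = (+0.9997, +0.0229)
edge 4: e_4 = (-0.21, -5.02);  n_4 = (-0.9991, +0.0418)
∠(n_1, n_4) = 176.29°
δ = |180° − 176.29°| = 3.71°
3.71° ≤ 2α = 11.42°  →  valid

δ = 3.71°, valid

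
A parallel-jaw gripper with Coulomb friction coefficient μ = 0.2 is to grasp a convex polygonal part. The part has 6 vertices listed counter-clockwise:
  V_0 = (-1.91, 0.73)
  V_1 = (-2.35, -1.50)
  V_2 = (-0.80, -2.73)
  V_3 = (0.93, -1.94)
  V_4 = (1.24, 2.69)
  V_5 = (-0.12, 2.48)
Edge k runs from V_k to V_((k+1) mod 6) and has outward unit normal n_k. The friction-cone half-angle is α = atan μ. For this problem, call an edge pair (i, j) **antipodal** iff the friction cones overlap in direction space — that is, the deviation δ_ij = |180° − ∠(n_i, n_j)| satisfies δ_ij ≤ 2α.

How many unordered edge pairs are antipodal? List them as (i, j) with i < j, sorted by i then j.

α = atan 0.2 = 11.31°;  2α = 22.62°
n_0 = (-0.9811, +0.1936)
n_1 = (-0.6216, -0.7833)
n_2 = (+0.4154, -0.9096)
n_3 = (+0.9978, -0.0668)
n_4 = (-0.1526, +0.9883)
n_5 = (-0.6991, +0.7151)
  (0,1): δ = 117.27°  ·
  (0,2): δ = 54.29°  ·
  (0,3): δ = 7.33°  ✓
  (0,4): δ = 109.94°  ·
  (0,5): δ = 145.51°  ·
  (1,2): δ = 117.02°  ·
  (1,3): δ = 55.40°  ·
  (1,4): δ = 47.21°  ·
  (1,5): δ = 82.79°  ·
  (2,3): δ = 118.37°  ·
  (2,4): δ = 15.77°  ✓
  (2,5): δ = 19.81°  ✓
  (3,4): δ = 77.39°  ·
  (3,5): δ = 41.82°  ·
  (4,5): δ = 144.43°  ·
antipodal pairs: 3

count = 3; pairs: (0,3), (2,4), (2,5)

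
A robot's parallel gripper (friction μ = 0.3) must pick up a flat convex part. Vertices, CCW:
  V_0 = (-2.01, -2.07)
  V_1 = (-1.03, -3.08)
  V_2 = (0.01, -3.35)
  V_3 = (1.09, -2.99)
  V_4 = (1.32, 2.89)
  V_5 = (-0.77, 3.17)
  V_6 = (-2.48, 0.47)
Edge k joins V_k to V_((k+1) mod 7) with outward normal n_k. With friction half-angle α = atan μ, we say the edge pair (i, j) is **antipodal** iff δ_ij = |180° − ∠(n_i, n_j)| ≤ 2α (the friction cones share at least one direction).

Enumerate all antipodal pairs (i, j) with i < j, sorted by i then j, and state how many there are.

α = atan 0.3 = 16.70°;  2α = 33.40°
n_0 = (-0.7177, -0.6964)
n_1 = (-0.2513, -0.9679)
n_2 = (+0.3162, -0.9487)
n_3 = (+0.9992, -0.0391)
n_4 = (+0.1328, +0.9911)
n_5 = (-0.8448, +0.5351)
n_6 = (-0.9833, -0.1820)
  (0,1): δ = 148.69°  ·
  (0,2): δ = 115.70°  ·
  (0,3): δ = 46.38°  ·
  (0,4): δ = 38.23°  ·
  (0,5): δ = 103.52°  ·
  (0,6): δ = 146.35°  ·
  (1,2): δ = 147.01°  ·
  (1,3): δ = 77.69°  ·
  (1,4): δ = 6.92°  ✓
  (1,5): δ = 72.21°  ·
  (1,6): δ = 115.04°  ·
  (2,3): δ = 110.67°  ·
  (2,4): δ = 26.07°  ✓
  (2,5): δ = 39.22°  ·
  (2,6): δ = 82.05°  ·
  (3,4): δ = 95.39°  ·
  (3,5): δ = 30.11°  ✓
  (3,6): δ = 12.72°  ✓
  (4,5): δ = 114.72°  ·
  (4,6): δ = 71.89°  ·
  (5,6): δ = 137.17°  ·
antipodal pairs: 4

count = 4; pairs: (1,4), (2,4), (3,5), (3,6)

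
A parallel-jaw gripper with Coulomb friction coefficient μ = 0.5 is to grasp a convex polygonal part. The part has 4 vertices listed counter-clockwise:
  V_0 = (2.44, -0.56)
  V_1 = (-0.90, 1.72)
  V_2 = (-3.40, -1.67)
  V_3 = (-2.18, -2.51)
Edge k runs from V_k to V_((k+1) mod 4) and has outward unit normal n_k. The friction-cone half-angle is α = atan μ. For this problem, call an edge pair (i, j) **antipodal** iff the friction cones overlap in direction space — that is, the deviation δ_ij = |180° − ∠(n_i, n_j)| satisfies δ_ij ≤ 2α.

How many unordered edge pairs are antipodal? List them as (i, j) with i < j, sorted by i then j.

count = 2; pairs: (0,2), (1,3)

α = atan 0.5 = 26.57°;  2α = 53.13°
n_0 = (+0.5638, +0.8259)
n_1 = (-0.8048, +0.5935)
n_2 = (-0.5671, -0.8236)
n_3 = (+0.3889, -0.9213)
  (0,1): δ = 92.09°  ·
  (0,2): δ = 0.23°  ✓
  (0,3): δ = 57.20°  ·
  (1,2): δ = 88.14°  ·
  (1,3): δ = 30.71°  ✓
  (2,3): δ = 122.57°  ·
antipodal pairs: 2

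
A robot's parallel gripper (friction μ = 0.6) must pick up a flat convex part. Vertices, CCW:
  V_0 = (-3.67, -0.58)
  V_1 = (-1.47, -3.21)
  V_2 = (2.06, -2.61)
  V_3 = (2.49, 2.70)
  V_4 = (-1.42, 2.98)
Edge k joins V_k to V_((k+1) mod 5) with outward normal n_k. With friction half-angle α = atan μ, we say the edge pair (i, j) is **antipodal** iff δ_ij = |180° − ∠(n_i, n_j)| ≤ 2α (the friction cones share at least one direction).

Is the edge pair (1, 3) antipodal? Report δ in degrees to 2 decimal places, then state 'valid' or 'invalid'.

δ = 13.74°, valid

α = atan 0.6 = 30.96°;  2α = 61.93°
edge 1: e_1 = (+3.53, +0.60);  n_1 = (+0.1676, -0.9859)
edge 3: e_3 = (-3.91, +0.28);  n_3 = (+0.0714, +0.9974)
∠(n_1, n_3) = 166.26°
δ = |180° − 166.26°| = 13.74°
13.74° ≤ 2α = 61.93°  →  valid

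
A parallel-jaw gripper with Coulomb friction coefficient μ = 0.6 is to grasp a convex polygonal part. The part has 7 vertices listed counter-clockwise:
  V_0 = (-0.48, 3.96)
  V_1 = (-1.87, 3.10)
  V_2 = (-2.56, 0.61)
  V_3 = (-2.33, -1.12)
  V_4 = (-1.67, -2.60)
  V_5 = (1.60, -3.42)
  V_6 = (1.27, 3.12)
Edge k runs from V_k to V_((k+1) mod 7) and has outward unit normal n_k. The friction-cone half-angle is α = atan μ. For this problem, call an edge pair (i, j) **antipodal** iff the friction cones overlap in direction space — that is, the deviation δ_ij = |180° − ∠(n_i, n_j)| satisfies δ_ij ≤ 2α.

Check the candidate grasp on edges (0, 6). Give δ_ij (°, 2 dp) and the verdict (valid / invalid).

δ = 122.61°, invalid

α = atan 0.6 = 30.96°;  2α = 61.93°
edge 0: e_0 = (-1.39, -0.86);  n_0 = (-0.5261, +0.8504)
edge 6: e_6 = (-1.75, +0.84);  n_6 = (+0.4327, +0.9015)
∠(n_0, n_6) = 57.39°
δ = |180° − 57.39°| = 122.61°
122.61° > 2α = 61.93°  →  invalid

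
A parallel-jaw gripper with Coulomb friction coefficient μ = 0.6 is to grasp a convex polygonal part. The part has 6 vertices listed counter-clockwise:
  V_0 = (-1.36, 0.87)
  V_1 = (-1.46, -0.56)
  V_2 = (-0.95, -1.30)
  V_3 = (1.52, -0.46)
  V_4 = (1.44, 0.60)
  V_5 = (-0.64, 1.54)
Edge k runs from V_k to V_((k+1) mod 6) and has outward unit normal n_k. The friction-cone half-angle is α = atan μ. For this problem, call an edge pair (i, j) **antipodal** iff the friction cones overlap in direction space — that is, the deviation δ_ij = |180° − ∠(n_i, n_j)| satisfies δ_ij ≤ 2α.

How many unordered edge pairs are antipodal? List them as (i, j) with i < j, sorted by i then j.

α = atan 0.6 = 30.96°;  2α = 61.93°
n_0 = (-0.9976, +0.0698)
n_1 = (-0.8234, -0.5675)
n_2 = (+0.3220, -0.9467)
n_3 = (+0.9972, +0.0753)
n_4 = (+0.4118, +0.9113)
n_5 = (-0.6812, +0.7321)
  (0,1): δ = 141.43°  ·
  (0,2): δ = 67.22°  ·
  (0,3): δ = 8.32°  ✓
  (0,4): δ = 69.68°  ·
  (0,5): δ = 136.94°  ·
  (1,2): δ = 105.79°  ·
  (1,3): δ = 30.26°  ✓
  (1,4): δ = 31.11°  ✓
  (1,5): δ = 98.37°  ·
  (2,3): δ = 104.47°  ·
  (2,4): δ = 43.10°  ✓
  (2,5): δ = 24.16°  ✓
  (3,4): δ = 118.64°  ·
  (3,5): δ = 51.38°  ✓
  (4,5): δ = 112.74°  ·
antipodal pairs: 6

count = 6; pairs: (0,3), (1,3), (1,4), (2,4), (2,5), (3,5)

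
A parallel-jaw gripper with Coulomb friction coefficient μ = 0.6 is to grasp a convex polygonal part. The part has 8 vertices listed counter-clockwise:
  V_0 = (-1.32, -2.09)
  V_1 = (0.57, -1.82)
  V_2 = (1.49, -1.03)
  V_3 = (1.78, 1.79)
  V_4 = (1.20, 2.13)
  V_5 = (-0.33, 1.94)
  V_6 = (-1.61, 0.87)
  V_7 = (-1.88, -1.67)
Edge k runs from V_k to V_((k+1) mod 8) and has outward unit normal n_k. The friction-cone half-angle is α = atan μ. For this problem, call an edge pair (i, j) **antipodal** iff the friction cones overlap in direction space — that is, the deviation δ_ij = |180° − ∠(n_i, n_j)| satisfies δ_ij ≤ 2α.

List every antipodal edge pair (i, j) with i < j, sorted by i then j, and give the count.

α = atan 0.6 = 30.96°;  2α = 61.93°
n_0 = (+0.1414, -0.9899)
n_1 = (+0.6515, -0.7587)
n_2 = (+0.9948, -0.1023)
n_3 = (+0.5057, +0.8627)
n_4 = (-0.1232, +0.9924)
n_5 = (-0.6414, +0.7672)
n_6 = (-0.9944, +0.1057)
n_7 = (-0.6000, -0.8000)
  (0,1): δ = 147.48°  ·
  (0,2): δ = 104.00°  ·
  (0,3): δ = 38.51°  ✓
  (0,4): δ = 1.05°  ✓
  (0,5): δ = 31.76°  ✓
  (0,6): δ = 75.80°  ·
  (0,7): δ = 135.00°  ·
  (1,2): δ = 136.52°  ·
  (1,3): δ = 71.03°  ·
  (1,4): δ = 33.57°  ✓
  (1,5): δ = 0.76°  ✓
  (1,6): δ = 43.28°  ✓
  (1,7): δ = 102.48°  ·
  (2,3): δ = 114.51°  ·
  (2,4): δ = 77.05°  ·
  (2,5): δ = 44.24°  ✓
  (2,6): δ = 0.20°  ✓
  (2,7): δ = 59.00°  ✓
  (3,4): δ = 142.54°  ·
  (3,5): δ = 109.73°  ·
  (3,6): δ = 65.69°  ·
  (3,7): δ = 6.49°  ✓
  (4,5): δ = 147.19°  ·
  (4,6): δ = 103.15°  ·
  (4,7): δ = 43.95°  ✓
  (5,6): δ = 135.96°  ·
  (5,7): δ = 76.76°  ·
  (6,7): δ = 120.80°  ·
antipodal pairs: 11

count = 11; pairs: (0,3), (0,4), (0,5), (1,4), (1,5), (1,6), (2,5), (2,6), (2,7), (3,7), (4,7)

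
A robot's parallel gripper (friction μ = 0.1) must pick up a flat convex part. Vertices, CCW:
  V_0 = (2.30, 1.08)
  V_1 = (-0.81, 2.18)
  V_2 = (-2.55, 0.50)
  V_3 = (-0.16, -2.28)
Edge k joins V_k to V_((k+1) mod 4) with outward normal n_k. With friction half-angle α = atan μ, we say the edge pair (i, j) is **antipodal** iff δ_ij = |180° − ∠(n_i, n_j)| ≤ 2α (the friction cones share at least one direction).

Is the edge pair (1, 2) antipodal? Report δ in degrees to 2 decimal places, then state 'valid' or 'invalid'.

α = atan 0.1 = 5.71°;  2α = 11.42°
edge 1: e_1 = (-1.74, -1.68);  n_1 = (-0.6946, +0.7194)
edge 2: e_2 = (+2.39, -2.78);  n_2 = (-0.7583, -0.6519)
∠(n_1, n_2) = 86.69°
δ = |180° − 86.69°| = 93.31°
93.31° > 2α = 11.42°  →  invalid

δ = 93.31°, invalid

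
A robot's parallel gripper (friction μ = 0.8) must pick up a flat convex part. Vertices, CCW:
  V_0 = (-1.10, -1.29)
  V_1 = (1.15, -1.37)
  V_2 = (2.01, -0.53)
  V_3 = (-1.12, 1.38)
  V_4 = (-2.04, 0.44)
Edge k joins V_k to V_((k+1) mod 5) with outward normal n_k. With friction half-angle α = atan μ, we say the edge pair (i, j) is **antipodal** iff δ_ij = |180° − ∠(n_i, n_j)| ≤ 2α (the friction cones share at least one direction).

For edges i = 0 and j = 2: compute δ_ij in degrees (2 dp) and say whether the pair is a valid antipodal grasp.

δ = 29.36°, valid

α = atan 0.8 = 38.66°;  2α = 77.32°
edge 0: e_0 = (+2.25, -0.08);  n_0 = (-0.0355, -0.9994)
edge 2: e_2 = (-3.13, +1.91);  n_2 = (+0.5209, +0.8536)
∠(n_0, n_2) = 150.64°
δ = |180° − 150.64°| = 29.36°
29.36° ≤ 2α = 77.32°  →  valid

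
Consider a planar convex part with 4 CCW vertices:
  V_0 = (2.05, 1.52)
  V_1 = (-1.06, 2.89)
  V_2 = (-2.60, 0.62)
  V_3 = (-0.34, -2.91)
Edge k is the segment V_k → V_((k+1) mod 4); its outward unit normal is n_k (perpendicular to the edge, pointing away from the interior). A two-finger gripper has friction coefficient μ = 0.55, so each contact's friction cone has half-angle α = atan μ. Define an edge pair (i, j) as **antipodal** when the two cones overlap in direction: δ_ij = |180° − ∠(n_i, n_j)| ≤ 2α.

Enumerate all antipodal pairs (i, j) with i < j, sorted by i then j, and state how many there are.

count = 2; pairs: (0,2), (1,3)

α = atan 0.55 = 28.81°;  2α = 57.62°
n_0 = (+0.4031, +0.9151)
n_1 = (-0.8275, +0.5614)
n_2 = (-0.8422, -0.5392)
n_3 = (+0.8801, -0.4748)
  (0,1): δ = 100.38°  ·
  (0,2): δ = 33.60°  ✓
  (0,3): δ = 85.43°  ·
  (1,2): δ = 113.22°  ·
  (1,3): δ = 5.81°  ✓
  (2,3): δ = 60.98°  ·
antipodal pairs: 2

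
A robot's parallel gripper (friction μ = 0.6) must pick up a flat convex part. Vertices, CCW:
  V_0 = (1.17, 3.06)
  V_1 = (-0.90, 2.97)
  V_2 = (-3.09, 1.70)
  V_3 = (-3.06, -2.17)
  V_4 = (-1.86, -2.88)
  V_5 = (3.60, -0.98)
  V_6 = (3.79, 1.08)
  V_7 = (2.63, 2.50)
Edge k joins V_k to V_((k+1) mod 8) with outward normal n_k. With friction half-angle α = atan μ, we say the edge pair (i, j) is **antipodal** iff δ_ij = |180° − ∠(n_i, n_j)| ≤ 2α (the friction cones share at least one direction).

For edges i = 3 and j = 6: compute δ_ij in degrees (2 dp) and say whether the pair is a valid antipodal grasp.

α = atan 0.6 = 30.96°;  2α = 61.93°
edge 3: e_3 = (+1.20, -0.71);  n_3 = (-0.5092, -0.8606)
edge 6: e_6 = (-1.16, +1.42);  n_6 = (+0.7744, +0.6326)
∠(n_3, n_6) = 159.86°
δ = |180° − 159.86°| = 20.14°
20.14° ≤ 2α = 61.93°  →  valid

δ = 20.14°, valid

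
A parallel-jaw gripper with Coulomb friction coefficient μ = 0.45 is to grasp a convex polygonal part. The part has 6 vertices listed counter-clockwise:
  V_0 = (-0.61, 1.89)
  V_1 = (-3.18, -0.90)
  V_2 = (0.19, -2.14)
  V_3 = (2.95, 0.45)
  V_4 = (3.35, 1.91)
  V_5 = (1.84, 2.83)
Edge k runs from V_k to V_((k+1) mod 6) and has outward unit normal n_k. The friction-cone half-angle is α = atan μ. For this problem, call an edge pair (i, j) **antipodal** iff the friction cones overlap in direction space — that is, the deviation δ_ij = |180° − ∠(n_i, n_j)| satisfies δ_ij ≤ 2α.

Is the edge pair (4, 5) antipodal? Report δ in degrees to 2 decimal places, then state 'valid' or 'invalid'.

α = atan 0.45 = 24.23°;  2α = 48.46°
edge 4: e_4 = (-1.51, +0.92);  n_4 = (+0.5203, +0.8540)
edge 5: e_5 = (-2.45, -0.94);  n_5 = (-0.3582, +0.9336)
∠(n_4, n_5) = 52.34°
δ = |180° − 52.34°| = 127.66°
127.66° > 2α = 48.46°  →  invalid

δ = 127.66°, invalid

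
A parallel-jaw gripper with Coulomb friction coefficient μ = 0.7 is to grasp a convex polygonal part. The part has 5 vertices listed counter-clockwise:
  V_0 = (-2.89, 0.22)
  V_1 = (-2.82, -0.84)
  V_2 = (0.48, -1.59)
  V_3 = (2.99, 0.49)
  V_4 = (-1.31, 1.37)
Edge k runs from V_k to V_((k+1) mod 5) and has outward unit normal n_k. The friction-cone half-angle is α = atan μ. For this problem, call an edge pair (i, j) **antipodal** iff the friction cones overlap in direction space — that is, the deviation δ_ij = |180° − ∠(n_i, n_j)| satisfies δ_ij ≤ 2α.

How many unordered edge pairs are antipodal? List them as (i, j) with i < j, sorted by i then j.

α = atan 0.7 = 34.99°;  2α = 69.98°
n_0 = (-0.9978, -0.0659)
n_1 = (-0.2216, -0.9751)
n_2 = (+0.6381, -0.7700)
n_3 = (+0.2005, +0.9797)
n_4 = (-0.5885, +0.8085)
  (0,1): δ = 106.58°  ·
  (0,2): δ = 54.13°  ✓
  (0,3): δ = 74.66°  ·
  (0,4): δ = 122.27°  ·
  (1,2): δ = 127.55°  ·
  (1,3): δ = 1.24°  ✓
  (1,4): δ = 48.85°  ✓
  (2,3): δ = 51.21°  ✓
  (2,4): δ = 3.60°  ✓
  (3,4): δ = 132.39°  ·
antipodal pairs: 5

count = 5; pairs: (0,2), (1,3), (1,4), (2,3), (2,4)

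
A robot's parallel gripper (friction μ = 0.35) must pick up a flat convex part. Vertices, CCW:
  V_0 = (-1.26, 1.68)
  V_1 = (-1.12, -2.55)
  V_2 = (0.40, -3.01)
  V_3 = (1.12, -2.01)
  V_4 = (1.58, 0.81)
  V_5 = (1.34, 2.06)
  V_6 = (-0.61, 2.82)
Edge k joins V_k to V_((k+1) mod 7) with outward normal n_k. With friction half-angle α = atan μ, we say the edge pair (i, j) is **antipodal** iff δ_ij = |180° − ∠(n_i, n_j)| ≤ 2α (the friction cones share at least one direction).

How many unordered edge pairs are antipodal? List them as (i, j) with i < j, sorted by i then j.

α = atan 0.35 = 19.29°;  2α = 38.58°
n_0 = (-0.9995, -0.0331)
n_1 = (-0.2897, -0.9571)
n_2 = (+0.8115, -0.5843)
n_3 = (+0.9870, -0.1610)
n_4 = (+0.9821, +0.1886)
n_5 = (+0.3631, +0.9317)
n_6 = (-0.8687, +0.4953)
  (0,1): δ = 108.73°  ·
  (0,2): δ = 37.65°  ✓
  (0,3): δ = 11.16°  ✓
  (0,4): δ = 8.97°  ✓
  (0,5): δ = 66.81°  ·
  (0,6): δ = 148.41°  ·
  (1,2): δ = 108.92°  ·
  (1,3): δ = 82.43°  ·
  (1,4): δ = 62.29°  ·
  (1,5): δ = 4.46°  ✓
  (1,6): δ = 77.15°  ·
  (2,3): δ = 153.51°  ·
  (2,4): δ = 133.38°  ·
  (2,5): δ = 75.54°  ·
  (2,6): δ = 6.06°  ✓
  (3,4): δ = 159.87°  ·
  (3,5): δ = 102.03°  ·
  (3,6): δ = 20.43°  ✓
  (4,5): δ = 122.16°  ·
  (4,6): δ = 40.56°  ·
  (5,6): δ = 98.40°  ·
antipodal pairs: 6

count = 6; pairs: (0,2), (0,3), (0,4), (1,5), (2,6), (3,6)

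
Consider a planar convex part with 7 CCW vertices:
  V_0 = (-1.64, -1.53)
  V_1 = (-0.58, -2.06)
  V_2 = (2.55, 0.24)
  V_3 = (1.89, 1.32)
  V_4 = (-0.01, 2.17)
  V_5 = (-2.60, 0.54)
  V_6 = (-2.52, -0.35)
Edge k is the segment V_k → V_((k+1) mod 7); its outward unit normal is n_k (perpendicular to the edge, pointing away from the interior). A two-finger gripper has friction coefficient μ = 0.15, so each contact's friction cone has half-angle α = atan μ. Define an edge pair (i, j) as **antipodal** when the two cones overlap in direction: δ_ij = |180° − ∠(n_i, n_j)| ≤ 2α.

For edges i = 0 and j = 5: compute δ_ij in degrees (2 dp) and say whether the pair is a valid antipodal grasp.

δ = 121.70°, invalid

α = atan 0.15 = 8.53°;  2α = 17.06°
edge 0: e_0 = (+1.06, -0.53);  n_0 = (-0.4472, -0.8944)
edge 5: e_5 = (+0.08, -0.89);  n_5 = (-0.9960, -0.0895)
∠(n_0, n_5) = 58.30°
δ = |180° − 58.30°| = 121.70°
121.70° > 2α = 17.06°  →  invalid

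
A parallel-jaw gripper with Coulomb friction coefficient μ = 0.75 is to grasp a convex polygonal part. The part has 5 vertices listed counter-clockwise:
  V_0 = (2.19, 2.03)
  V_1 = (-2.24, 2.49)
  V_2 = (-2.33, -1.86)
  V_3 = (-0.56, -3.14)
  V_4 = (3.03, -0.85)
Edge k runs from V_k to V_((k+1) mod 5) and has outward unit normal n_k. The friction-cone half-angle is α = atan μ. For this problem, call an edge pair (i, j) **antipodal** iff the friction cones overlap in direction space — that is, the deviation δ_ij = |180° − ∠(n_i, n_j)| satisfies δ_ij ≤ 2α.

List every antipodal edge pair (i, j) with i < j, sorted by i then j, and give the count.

α = atan 0.75 = 36.87°;  2α = 73.74°
n_0 = (+0.1033, +0.9947)
n_1 = (-0.9998, +0.0207)
n_2 = (-0.5860, -0.8103)
n_3 = (+0.5378, -0.8431)
n_4 = (+0.9600, +0.2800)
  (0,1): δ = 85.26°  ·
  (0,2): δ = 29.94°  ✓
  (0,3): δ = 38.46°  ✓
  (0,4): δ = 112.19°  ·
  (1,2): δ = 124.69°  ·
  (1,3): δ = 56.28°  ✓
  (1,4): δ = 17.45°  ✓
  (2,3): δ = 111.59°  ·
  (2,4): δ = 37.87°  ✓
  (3,4): δ = 106.27°  ·
antipodal pairs: 5

count = 5; pairs: (0,2), (0,3), (1,3), (1,4), (2,4)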